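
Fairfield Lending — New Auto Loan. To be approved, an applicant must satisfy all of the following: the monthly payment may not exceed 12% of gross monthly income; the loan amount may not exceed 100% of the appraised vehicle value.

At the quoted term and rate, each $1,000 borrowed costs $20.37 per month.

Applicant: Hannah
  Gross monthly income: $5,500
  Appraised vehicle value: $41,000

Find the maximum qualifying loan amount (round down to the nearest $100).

$32,400

Payment cap: 12% × $5,500 = $660/month.
At $20.37 per $1,000, that supports 660/20.37 × 1,000 ≈ $32,400 → $32,400.
LTV cap: 100% × $41,000 = $41,000 → $41,000.
Binding constraint: payment-to-income.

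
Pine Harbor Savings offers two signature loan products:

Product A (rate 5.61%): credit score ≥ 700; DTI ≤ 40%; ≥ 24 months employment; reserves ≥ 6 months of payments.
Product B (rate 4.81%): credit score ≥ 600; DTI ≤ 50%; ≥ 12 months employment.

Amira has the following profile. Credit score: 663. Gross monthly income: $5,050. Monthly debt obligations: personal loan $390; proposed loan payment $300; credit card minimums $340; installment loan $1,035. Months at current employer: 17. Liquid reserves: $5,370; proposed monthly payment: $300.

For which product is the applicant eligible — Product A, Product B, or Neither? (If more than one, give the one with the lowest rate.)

Product B

Total debts = (390 + 300 + 340 + 1,035) = 2,065; DTI = 2,065/5,050 = 40.9%.
Reserves = 5,370/300 = 17.9 months.
Product A: score 663 < 700; DTI 40.9% > 40%; employment 17 < 24 mo; reserves 17.9 ≥ 6 mo → does not qualify.
Product B: score 663 ≥ 600; DTI 40.9% ≤ 50%; employment 17 ≥ 12 mo → qualifies.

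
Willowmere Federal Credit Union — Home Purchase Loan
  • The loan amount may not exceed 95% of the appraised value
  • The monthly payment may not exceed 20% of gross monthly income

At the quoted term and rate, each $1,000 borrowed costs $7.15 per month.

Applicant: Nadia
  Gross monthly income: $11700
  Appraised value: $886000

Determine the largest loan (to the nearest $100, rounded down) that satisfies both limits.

$327,200

Payment cap: 20% × $11,700 = $2,340/month.
At $7.15 per $1,000, that supports 2,340/7.15 × 1,000 ≈ $327,272 → $327,200.
LTV cap: 95% × $886,000 = $841,700 → $841,700.
Binding constraint: payment-to-income.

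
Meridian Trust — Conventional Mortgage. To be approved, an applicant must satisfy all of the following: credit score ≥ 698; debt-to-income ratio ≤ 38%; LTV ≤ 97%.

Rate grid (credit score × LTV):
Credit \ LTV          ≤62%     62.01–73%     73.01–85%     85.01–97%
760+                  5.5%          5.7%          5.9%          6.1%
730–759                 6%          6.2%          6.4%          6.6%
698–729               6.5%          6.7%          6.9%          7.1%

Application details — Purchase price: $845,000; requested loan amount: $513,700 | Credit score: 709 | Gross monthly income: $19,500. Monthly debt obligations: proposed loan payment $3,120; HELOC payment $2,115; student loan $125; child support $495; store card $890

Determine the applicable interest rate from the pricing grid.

Credit score 709 ≥ 698; Total monthly debts = (3,120 + 2,115 + 125 + 495 + 890) = 6,745. DTI: 6,745 ÷ 19,500 = 34.6%, within the 38% cap
LTV = 513,700/845,000 = 60.8% ≤ 97%
Row: 709 falls in 698–729. Column: 60.8% falls in ≤62%. Rate = 6.5%.

6.5%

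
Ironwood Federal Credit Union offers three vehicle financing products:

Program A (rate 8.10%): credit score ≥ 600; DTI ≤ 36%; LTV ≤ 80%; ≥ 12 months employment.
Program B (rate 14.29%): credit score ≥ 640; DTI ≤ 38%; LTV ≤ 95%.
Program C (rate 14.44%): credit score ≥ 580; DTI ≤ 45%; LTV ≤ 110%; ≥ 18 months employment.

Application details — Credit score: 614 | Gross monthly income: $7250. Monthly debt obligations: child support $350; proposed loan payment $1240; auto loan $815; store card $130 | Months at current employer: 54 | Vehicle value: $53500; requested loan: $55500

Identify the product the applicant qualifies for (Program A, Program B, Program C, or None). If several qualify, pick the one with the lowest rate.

Total debts = (350 + 1,240 + 815 + 130) = 2,535; DTI = 2,535/7,250 = 35%.
LTV = 55,500/53,500 = 103.7%.
Program A: score 614 ≥ 600; DTI 35% ≤ 36%; LTV 103.7% > 80%; employment 54 ≥ 12 mo → does not qualify.
Program B: score 614 < 640; DTI 35% ≤ 38%; LTV 103.7% > 95% → does not qualify.
Program C: score 614 ≥ 580; DTI 35% ≤ 45%; LTV 103.7% ≤ 110%; employment 54 ≥ 18 mo → qualifies.

Program C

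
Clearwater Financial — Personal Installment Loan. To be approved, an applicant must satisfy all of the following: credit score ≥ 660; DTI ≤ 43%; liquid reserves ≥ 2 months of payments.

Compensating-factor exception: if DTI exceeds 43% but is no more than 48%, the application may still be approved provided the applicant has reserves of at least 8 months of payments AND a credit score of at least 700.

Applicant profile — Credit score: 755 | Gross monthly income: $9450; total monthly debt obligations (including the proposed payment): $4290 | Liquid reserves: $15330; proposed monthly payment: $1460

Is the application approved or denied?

Credit score 755 ≥ 660 (meets base)
DTI: 4,290 ÷ 9,450 = 45.4%, over the 43% base limit.
Reserves = 15,330/1,460 = 10.5 months ≥ 2
45.4% falls in the override range (43%–48%), so the compensating-factor test applies.
Reserves 10.5 ≥ 8 months; credit score 755 ≥ 700.
Both compensating conditions met → exception applies.

Approved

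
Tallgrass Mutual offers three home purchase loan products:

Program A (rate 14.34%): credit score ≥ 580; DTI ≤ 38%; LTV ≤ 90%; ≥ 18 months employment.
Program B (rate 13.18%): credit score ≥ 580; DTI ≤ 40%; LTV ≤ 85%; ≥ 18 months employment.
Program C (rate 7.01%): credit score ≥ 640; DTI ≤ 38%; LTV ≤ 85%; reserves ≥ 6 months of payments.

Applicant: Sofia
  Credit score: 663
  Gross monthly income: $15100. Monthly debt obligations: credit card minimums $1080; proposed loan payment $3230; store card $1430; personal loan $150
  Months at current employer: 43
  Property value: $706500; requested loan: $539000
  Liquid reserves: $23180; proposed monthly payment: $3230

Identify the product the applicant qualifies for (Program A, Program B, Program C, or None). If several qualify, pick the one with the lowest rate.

Program B

Total debts = (1,080 + 3,230 + 1,430 + 150) = 5,890; DTI = 5,890/15,100 = 39%.
LTV = 539,000/706,500 = 76.3%.
Reserves = 23,180/3,230 = 7.2 months.
Program A: score 663 ≥ 580; DTI 39% > 38%; LTV 76.3% ≤ 90%; employment 43 ≥ 18 mo → does not qualify.
Program B: score 663 ≥ 580; DTI 39% ≤ 40%; LTV 76.3% ≤ 85%; employment 43 ≥ 18 mo → qualifies.
Program C: score 663 ≥ 640; DTI 39% > 38%; LTV 76.3% ≤ 85%; reserves 7.2 ≥ 6 mo → does not qualify.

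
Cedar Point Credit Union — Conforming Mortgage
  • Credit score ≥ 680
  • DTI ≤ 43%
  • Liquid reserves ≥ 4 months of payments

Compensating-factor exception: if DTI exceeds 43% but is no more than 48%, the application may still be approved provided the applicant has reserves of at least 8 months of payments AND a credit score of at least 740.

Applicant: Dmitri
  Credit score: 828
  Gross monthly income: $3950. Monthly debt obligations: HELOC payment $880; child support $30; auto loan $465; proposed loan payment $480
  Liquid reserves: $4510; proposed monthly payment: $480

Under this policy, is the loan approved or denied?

Credit score 828 ≥ 680 (meets base)
Total debts = (880 + 30 + 465 + 480) = 1,855. DTI = 1,855/3,950 = 47% > 43% — standard DTI limit exceeded.
Reserves: 4,510 ÷ 480 = 9.4 months (meets 4-month minimum)
DTI 47% is within the 43%–48% exception band; checking compensating factors.
Reserves 9.4 ≥ 8 months; credit score 828 ≥ 740.
Both override conditions satisfied; DTI exception granted.

Approved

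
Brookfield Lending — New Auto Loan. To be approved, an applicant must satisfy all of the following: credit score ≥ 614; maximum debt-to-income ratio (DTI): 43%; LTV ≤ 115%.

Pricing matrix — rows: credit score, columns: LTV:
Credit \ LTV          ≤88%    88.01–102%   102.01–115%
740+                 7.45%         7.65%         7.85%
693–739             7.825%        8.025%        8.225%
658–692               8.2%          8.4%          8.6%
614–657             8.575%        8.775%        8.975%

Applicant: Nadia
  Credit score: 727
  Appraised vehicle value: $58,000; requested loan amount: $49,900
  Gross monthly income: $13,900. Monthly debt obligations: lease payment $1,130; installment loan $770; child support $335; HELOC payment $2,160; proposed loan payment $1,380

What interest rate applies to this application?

Credit score 727 ≥ 614; Total monthly debts = (1,130 + 770 + 335 + 2,160 + 1,380) = 5,775. Debt-to-income = 5,775/13,900 = 41.5% — meets 43% limit
Loan-to-value = 49,900/58,000 = 86% — pass (115% max)
Credit 727 → row 693–739; LTV 86% → column ≤88%. Grid cell → 7.825%.

7.825%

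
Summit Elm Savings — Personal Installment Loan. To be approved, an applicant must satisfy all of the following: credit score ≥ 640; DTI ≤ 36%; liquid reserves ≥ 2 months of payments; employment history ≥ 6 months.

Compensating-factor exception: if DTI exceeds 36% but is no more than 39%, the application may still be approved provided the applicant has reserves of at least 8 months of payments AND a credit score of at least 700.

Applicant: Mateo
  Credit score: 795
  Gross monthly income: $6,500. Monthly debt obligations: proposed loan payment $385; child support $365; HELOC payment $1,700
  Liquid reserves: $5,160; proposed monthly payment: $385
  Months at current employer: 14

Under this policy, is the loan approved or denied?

Credit score 795 ≥ 640 (meets base)
Total debts = (385 + 365 + 1,700) = 2,450. DTI = 2,450/6,500 = 37.7% > 36% — standard DTI limit exceeded.
Reserves = 5,160/385 = 13.4 months ≥ 2
Employment 14 ≥ 6 months
DTI 37.7% is within the 36%–39% exception band; checking compensating factors.
Reserves 13.4 ≥ 8 months; credit score 795 ≥ 700.
Both compensating conditions met → exception applies.

Approved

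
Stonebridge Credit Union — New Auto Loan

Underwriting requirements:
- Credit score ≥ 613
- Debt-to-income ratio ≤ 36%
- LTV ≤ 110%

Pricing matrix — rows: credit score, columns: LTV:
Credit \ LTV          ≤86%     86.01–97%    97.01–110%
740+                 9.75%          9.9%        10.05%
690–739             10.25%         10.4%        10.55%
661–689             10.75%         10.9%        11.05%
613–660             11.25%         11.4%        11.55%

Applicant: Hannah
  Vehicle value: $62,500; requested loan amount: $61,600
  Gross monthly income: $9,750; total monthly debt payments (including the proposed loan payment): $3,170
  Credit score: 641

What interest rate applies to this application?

Credit score 641 ≥ 613; DTI: 3,170 ÷ 9,750 = 32.5%, within the 36% cap
LTV = 61,600/62,500 = 98.6% ≤ 110%
Row: 641 falls in 613–660. Column: 98.6% falls in 97.01–110%. Rate = 11.55%.

11.55%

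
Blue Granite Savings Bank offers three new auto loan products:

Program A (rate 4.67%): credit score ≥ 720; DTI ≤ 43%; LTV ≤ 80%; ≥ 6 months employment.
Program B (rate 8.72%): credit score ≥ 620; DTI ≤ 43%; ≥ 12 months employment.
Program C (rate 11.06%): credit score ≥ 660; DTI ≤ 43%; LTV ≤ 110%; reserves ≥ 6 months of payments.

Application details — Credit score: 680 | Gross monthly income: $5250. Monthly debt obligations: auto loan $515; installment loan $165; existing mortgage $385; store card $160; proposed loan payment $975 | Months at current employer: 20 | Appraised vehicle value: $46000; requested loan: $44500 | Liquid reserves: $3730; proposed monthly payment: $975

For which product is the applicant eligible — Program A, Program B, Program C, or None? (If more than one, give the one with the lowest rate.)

Program B

Total debts = (515 + 165 + 385 + 160 + 975) = 2,200; DTI = 2,200/5,250 = 41.9%.
LTV = 44,500/46,000 = 96.7%.
Reserves = 3,730/975 = 3.8 months.
Program A: score 680 < 720; DTI 41.9% ≤ 43%; LTV 96.7% > 80%; employment 20 ≥ 6 mo → does not qualify.
Program B: score 680 ≥ 620; DTI 41.9% ≤ 43%; employment 20 ≥ 12 mo → qualifies.
Program C: score 680 ≥ 660; DTI 41.9% ≤ 43%; LTV 96.7% ≤ 110%; reserves 3.8 < 6 mo → does not qualify.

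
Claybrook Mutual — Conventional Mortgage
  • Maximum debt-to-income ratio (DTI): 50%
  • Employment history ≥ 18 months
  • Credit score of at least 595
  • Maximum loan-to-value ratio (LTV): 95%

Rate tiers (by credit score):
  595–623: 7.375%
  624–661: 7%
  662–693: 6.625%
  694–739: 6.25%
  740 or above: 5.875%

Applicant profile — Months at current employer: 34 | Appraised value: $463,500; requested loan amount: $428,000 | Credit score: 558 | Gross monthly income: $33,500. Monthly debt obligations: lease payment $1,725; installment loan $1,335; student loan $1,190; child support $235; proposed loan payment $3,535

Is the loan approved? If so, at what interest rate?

Credit score 558 < 595 (below minimum)
Total monthly debts = (1,725 + 1,335 + 1,190 + 235 + 3,535) = 8,020. DTI = 8,020/33,500 = 23.9% ≤ 50%
Employment 34 ≥ 18 months
Loan-to-value = 428,000/463,500 = 92.3% — pass (95% max)
Not all requirements met → denied.

Denied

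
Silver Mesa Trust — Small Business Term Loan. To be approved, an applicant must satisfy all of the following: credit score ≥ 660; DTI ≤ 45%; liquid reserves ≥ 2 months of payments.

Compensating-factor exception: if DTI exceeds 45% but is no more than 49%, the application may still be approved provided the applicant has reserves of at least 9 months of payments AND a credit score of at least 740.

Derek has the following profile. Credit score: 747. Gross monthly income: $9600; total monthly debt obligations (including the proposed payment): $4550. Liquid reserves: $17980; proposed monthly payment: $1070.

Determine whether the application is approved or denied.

Approved

Credit score 747 ≥ 660 (meets base)
DTI = 4,550/9,600 = 47.4% > 45% — standard DTI limit exceeded.
Reserves = 17,980/1,070 = 16.8 months ≥ 2
47.4% falls in the override range (45%–49%), so the compensating-factor test applies.
Reserves 16.8 ≥ 9 months; credit score 747 ≥ 740.
Both compensating conditions met → exception applies.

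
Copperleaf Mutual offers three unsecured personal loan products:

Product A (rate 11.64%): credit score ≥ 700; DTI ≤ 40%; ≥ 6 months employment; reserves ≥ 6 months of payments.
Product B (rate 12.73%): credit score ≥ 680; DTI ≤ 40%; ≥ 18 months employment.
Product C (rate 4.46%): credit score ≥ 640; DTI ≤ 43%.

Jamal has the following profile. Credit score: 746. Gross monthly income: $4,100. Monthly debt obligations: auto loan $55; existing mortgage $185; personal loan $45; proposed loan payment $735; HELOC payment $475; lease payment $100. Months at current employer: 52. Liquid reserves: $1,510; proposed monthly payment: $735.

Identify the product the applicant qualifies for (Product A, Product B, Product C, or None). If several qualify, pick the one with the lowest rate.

Total debts = (55 + 185 + 45 + 735 + 475 + 100) = 1,595; DTI = 1,595/4,100 = 38.9%.
Reserves = 1,510/735 = 2.1 months.
Product A: score 746 ≥ 700; DTI 38.9% ≤ 40%; employment 52 ≥ 6 mo; reserves 2.1 < 6 mo → does not qualify.
Product B: score 746 ≥ 680; DTI 38.9% ≤ 40%; employment 52 ≥ 18 mo → qualifies.
Product C: score 746 ≥ 640; DTI 38.9% ≤ 43% → qualifies.
Qualifying: Product B, Product C. Lowest rate is 4.46% → Product C.

Product C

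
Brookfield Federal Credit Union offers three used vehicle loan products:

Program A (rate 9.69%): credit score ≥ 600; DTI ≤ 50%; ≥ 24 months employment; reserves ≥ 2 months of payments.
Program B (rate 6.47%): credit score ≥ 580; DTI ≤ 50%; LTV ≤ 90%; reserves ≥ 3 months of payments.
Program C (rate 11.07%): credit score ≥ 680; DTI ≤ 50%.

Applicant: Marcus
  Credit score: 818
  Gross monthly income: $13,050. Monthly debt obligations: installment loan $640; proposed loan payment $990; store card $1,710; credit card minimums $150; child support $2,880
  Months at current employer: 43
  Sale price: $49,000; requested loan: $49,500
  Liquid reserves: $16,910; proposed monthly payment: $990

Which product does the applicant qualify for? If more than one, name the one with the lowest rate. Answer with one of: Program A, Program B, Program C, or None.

Program A

Total debts = (640 + 990 + 1,710 + 150 + 2,880) = 6,370; DTI = 6,370/13,050 = 48.8%.
LTV = 49,500/49,000 = 101%.
Reserves = 16,910/990 = 17.1 months.
Program A: score 818 ≥ 600; DTI 48.8% ≤ 50%; employment 43 ≥ 24 mo; reserves 17.1 ≥ 2 mo → qualifies.
Program B: score 818 ≥ 580; DTI 48.8% ≤ 50%; LTV 101% > 90%; reserves 17.1 ≥ 3 mo → does not qualify.
Program C: score 818 ≥ 680; DTI 48.8% ≤ 50% → qualifies.
Qualifying: Program A, Program C. Lowest rate is 9.69% → Program A.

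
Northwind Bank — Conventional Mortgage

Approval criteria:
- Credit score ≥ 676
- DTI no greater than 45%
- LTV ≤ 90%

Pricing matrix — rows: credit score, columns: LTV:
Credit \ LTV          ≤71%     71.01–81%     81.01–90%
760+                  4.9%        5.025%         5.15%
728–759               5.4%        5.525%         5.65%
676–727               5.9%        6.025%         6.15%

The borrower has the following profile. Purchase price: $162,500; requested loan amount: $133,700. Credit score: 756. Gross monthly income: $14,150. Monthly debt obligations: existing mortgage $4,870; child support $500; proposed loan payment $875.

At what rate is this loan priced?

5.65%

Credit score 756 ≥ 676; Total monthly debts = (4,870 + 500 + 875) = 6,245. DTI = 6,245/14,150 = 44.1% ≤ 45%
Loan-to-value = 133,700/162,500 = 82.3% — pass (90% max)
Credit 756 → row 728–759; LTV 82.3% → column 81.01–90%. Grid cell → 5.65%.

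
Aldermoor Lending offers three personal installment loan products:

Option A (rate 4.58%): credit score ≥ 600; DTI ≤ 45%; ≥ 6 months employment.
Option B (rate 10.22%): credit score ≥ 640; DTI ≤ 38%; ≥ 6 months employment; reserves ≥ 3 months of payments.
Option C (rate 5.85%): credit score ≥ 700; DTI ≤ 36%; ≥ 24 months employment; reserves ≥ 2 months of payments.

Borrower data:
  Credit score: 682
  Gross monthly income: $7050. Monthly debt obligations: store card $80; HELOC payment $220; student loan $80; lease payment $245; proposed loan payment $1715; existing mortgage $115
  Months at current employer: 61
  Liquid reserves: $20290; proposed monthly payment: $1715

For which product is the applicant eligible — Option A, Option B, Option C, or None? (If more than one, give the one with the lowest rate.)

Total debts = (80 + 220 + 80 + 245 + 1,715 + 115) = 2,455; DTI = 2,455/7,050 = 34.8%.
Reserves = 20,290/1,715 = 11.8 months.
Option A: score 682 ≥ 600; DTI 34.8% ≤ 45%; employment 61 ≥ 6 mo → qualifies.
Option B: score 682 ≥ 640; DTI 34.8% ≤ 38%; employment 61 ≥ 6 mo; reserves 11.8 ≥ 3 mo → qualifies.
Option C: score 682 < 700; DTI 34.8% ≤ 36%; employment 61 ≥ 24 mo; reserves 11.8 ≥ 2 mo → does not qualify.
Qualifying: Option A, Option B. Lowest rate is 4.58% → Option A.

Option A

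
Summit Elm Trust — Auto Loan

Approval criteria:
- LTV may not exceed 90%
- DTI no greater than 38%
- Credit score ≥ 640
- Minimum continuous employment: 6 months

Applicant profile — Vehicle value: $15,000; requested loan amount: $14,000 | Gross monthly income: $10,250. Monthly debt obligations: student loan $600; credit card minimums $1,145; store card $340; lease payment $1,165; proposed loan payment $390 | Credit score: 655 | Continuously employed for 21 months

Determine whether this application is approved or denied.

Denied

LTV = 14,000/15,000 = 93.3% > 90%
Total monthly debts = (600 + 1,145 + 340 + 1,165 + 390) = 3,640. DTI: 3,640 ÷ 10,250 = 35.5%, within the 38% cap
Credit score 655 ≥ 640 (meets)
Employment 21 ≥ 6 months
Fails on LTV.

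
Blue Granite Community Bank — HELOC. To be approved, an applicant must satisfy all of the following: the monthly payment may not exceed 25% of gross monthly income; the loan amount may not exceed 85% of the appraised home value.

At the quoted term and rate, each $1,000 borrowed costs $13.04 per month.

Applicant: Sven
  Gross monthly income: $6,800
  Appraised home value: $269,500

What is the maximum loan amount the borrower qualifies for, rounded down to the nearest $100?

$130,300

Payment cap: 25% × $6,800 = $1,700/month.
At $13.04 per $1,000, that supports 1,700/13.04 × 1,000 ≈ $130,368 → $130,300.
LTV cap: 85% × $269,500 = $229,075 → $229,000.
Binding constraint: payment-to-income.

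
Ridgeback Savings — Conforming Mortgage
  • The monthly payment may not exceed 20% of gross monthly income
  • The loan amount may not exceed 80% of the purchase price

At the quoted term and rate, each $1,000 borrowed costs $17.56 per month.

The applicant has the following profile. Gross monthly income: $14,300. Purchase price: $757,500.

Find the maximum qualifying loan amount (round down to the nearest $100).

$162,800

Payment cap: 20% × $14,300 = $2,860/month.
At $17.56 per $1,000, that supports 2,860/17.56 × 1,000 ≈ $162,870 → $162,800.
LTV cap: 80% × $757,500 = $606,000 → $606,000.
Binding constraint: payment-to-income.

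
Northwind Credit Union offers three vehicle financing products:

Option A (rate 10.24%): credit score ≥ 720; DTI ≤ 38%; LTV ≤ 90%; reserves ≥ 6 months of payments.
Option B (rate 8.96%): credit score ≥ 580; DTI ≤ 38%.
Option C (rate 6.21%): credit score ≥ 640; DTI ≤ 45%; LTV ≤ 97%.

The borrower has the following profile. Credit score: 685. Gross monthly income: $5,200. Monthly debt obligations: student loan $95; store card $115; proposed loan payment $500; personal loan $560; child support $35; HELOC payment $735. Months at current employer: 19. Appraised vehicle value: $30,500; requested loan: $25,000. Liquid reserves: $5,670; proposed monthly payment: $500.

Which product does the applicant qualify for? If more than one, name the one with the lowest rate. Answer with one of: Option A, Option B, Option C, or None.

Total debts = (95 + 115 + 500 + 560 + 35 + 735) = 2,040; DTI = 2,040/5,200 = 39.2%.
LTV = 25,000/30,500 = 82%.
Reserves = 5,670/500 = 11.3 months.
Option A: score 685 < 720; DTI 39.2% > 38%; LTV 82% ≤ 90%; reserves 11.3 ≥ 6 mo → does not qualify.
Option B: score 685 ≥ 580; DTI 39.2% > 38% → does not qualify.
Option C: score 685 ≥ 640; DTI 39.2% ≤ 45%; LTV 82% ≤ 97% → qualifies.

Option C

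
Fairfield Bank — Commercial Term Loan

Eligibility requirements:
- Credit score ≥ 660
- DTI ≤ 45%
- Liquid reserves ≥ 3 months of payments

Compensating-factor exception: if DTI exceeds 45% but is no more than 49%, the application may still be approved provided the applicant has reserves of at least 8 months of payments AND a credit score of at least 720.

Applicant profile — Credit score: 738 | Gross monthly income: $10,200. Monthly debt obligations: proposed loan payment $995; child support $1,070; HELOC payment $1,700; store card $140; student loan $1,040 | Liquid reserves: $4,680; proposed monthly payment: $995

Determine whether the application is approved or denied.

Denied

Credit score 738 ≥ 660 (meets base)
Total debts = (995 + 1,070 + 1,700 + 140 + 1,040) = 4,945. DTI: 4,945 ÷ 10,200 = 48.5%, over the 45% base limit.
Reserves: 4,680 ÷ 995 = 4.7 months (meets 3-month minimum)
48.5% falls in the override range (45%–49%), so the compensating-factor test applies.
Override check — reserves: 4.7 mo (short of 8); score: 738 (ok).
Override conditions not both satisfied; exception does not apply.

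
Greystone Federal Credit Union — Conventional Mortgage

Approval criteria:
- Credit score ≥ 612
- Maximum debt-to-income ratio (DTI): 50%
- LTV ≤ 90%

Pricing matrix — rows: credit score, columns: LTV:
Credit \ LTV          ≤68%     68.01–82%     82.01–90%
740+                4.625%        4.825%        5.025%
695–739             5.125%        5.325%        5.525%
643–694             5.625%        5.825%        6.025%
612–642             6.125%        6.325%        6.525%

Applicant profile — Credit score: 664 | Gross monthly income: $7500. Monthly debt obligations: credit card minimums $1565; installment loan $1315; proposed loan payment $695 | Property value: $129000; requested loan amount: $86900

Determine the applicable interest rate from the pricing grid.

Credit score 664 ≥ 612; Total monthly debts = (1,565 + 1,315 + 695) = 3,575. Debt-to-income = 3,575/7,500 = 47.7% — meets 50% limit
LTV: 86,900 ÷ 129,000 = 67.4%, within 90% cap
Credit 664 → row 643–694; LTV 67.4% → column ≤68%. Grid cell → 5.625%.

5.625%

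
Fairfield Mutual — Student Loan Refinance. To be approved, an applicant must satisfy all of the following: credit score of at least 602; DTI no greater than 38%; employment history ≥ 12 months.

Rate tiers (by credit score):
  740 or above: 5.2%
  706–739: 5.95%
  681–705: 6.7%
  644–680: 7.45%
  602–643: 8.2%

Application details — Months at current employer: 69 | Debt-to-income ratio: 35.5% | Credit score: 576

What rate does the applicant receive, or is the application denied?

Credit score 576 < 602 (below minimum)
DTI 35.5% ≤ 38%
Employment 69 ≥ 12 months
Not all requirements met → denied.

Denied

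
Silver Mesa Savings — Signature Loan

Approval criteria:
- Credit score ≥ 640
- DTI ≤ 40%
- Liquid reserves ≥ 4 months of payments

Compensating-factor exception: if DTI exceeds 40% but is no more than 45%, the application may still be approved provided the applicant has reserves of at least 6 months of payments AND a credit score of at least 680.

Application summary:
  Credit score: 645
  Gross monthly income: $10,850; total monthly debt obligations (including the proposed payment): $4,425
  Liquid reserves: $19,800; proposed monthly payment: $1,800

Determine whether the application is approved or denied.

Credit score 645 ≥ 640 (meets base)
DTI = 4,425/10,850 = 40.8% > 40% — standard DTI limit exceeded.
Reserves: 19,800 ÷ 1,800 = 11.0 months (meets 4-month minimum)
DTI 40.8% is within the 40%–45% exception band; checking compensating factors.
Override check — reserves: 11.0 mo (ok); score: 645 (below 680).
Compensating-factor requirement not fully met.

Denied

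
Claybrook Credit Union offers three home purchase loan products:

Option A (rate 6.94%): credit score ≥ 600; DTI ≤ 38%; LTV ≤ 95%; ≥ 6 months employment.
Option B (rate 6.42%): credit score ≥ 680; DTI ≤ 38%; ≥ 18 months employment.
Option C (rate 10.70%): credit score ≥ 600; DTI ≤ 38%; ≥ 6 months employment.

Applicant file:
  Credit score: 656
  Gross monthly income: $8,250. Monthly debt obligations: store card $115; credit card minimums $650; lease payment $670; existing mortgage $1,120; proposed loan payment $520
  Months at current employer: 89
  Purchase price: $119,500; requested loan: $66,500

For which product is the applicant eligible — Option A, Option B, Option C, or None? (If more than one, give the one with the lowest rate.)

Option A

Total debts = (115 + 650 + 670 + 1,120 + 520) = 3,075; DTI = 3,075/8,250 = 37.3%.
LTV = 66,500/119,500 = 55.6%.
Option A: score 656 ≥ 600; DTI 37.3% ≤ 38%; LTV 55.6% ≤ 95%; employment 89 ≥ 6 mo → qualifies.
Option B: score 656 < 680; DTI 37.3% ≤ 38%; employment 89 ≥ 18 mo → does not qualify.
Option C: score 656 ≥ 600; DTI 37.3% ≤ 38%; employment 89 ≥ 6 mo → qualifies.
Qualifying: Option A, Option C. Lowest rate is 6.94% → Option A.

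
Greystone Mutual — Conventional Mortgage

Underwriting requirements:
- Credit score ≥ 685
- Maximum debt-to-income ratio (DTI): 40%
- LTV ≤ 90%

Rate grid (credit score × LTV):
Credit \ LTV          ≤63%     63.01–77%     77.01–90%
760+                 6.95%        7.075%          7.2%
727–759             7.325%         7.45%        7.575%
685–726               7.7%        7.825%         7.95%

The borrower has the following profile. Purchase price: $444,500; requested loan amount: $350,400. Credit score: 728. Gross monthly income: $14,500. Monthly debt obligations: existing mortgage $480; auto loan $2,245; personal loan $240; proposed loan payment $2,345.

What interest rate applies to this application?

7.575%

Credit score 728 ≥ 685; Total monthly debts = (480 + 2,245 + 240 + 2,345) = 5,310. Debt-to-income = 5,310/14,500 = 36.6% — meets 40% limit
Loan-to-value = 350,400/444,500 = 78.8% — pass (90% max)
Row: 728 falls in 727–759. Column: 78.8% falls in 77.01–90%. Rate = 7.575%.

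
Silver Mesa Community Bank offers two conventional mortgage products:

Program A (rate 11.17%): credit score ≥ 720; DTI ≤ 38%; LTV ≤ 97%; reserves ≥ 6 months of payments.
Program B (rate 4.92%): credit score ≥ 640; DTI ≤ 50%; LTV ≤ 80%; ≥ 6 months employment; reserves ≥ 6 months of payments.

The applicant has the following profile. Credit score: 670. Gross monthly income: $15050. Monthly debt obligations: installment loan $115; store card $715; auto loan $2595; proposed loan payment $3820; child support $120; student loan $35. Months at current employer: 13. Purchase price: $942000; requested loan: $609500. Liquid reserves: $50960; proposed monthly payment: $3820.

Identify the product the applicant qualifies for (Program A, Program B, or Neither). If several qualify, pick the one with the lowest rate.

Program B

Total debts = (115 + 715 + 2,595 + 3,820 + 120 + 35) = 7,400; DTI = 7,400/15,050 = 49.2%.
LTV = 609,500/942,000 = 64.7%.
Reserves = 50,960/3,820 = 13.3 months.
Program A: score 670 < 720; DTI 49.2% > 38%; LTV 64.7% ≤ 97%; reserves 13.3 ≥ 6 mo → does not qualify.
Program B: score 670 ≥ 640; DTI 49.2% ≤ 50%; LTV 64.7% ≤ 80%; employment 13 ≥ 6 mo; reserves 13.3 ≥ 6 mo → qualifies.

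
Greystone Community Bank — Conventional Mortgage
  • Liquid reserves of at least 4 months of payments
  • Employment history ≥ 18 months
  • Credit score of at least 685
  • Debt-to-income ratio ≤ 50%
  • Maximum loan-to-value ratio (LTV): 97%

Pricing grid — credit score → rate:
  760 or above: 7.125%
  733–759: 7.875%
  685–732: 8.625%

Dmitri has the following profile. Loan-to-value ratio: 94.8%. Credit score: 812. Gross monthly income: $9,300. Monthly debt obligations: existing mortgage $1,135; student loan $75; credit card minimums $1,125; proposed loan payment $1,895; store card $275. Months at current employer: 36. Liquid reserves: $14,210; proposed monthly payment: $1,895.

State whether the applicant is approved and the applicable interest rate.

Credit score 812 ≥ 685 (meets minimum)
LTV 94.8% — within 97%
Total monthly debts = (1,135 + 75 + 1,125 + 1,895 + 275) = 4,505. DTI = 4,505/9,300 = 48.4% ≤ 50%
Employment 36 ≥ 18 months
Reserves: 14,210 ÷ 1,895 = 7.5 months (meets 4-month minimum)
All requirements met. Score 812 falls in the 760 or above tier → 7.125%.

Approved at 7.125%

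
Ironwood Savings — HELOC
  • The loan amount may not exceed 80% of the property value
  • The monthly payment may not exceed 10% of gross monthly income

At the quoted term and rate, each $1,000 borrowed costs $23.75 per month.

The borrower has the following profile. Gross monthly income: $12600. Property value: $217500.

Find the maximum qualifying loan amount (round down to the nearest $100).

Payment cap: 10% × $12,600 = $1,260/month.
At $23.75 per $1,000, that supports 1,260/23.75 × 1,000 ≈ $53,052 → $53,000.
LTV cap: 80% × $217,500 = $174,000 → $174,000.
Binding constraint: payment-to-income.

$53,000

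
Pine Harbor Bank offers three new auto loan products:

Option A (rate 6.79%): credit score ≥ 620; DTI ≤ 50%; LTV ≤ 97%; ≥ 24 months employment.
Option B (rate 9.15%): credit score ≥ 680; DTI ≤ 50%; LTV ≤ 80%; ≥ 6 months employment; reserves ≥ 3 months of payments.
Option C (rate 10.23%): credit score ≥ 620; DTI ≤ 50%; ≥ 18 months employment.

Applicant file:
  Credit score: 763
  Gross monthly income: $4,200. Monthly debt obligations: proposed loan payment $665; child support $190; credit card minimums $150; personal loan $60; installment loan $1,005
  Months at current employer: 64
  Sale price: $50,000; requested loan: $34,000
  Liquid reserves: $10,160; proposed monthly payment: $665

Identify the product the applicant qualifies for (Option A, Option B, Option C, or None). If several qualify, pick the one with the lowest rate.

Option A

Total debts = (665 + 190 + 150 + 60 + 1,005) = 2,070; DTI = 2,070/4,200 = 49.3%.
LTV = 34,000/50,000 = 68%.
Reserves = 10,160/665 = 15.3 months.
Option A: score 763 ≥ 620; DTI 49.3% ≤ 50%; LTV 68% ≤ 97%; employment 64 ≥ 24 mo → qualifies.
Option B: score 763 ≥ 680; DTI 49.3% ≤ 50%; LTV 68% ≤ 80%; employment 64 ≥ 6 mo; reserves 15.3 ≥ 3 mo → qualifies.
Option C: score 763 ≥ 620; DTI 49.3% ≤ 50%; employment 64 ≥ 18 mo → qualifies.
Qualifying: Option A, Option B, Option C. Lowest rate is 6.79% → Option A.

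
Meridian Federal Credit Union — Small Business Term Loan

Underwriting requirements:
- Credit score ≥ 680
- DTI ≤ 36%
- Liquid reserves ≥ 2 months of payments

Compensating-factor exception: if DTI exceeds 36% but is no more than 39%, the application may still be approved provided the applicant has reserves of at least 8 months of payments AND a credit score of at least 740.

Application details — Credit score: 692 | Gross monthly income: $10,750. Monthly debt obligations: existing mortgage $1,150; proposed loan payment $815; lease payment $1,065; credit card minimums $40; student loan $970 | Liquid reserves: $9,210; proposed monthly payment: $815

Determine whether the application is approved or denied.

Denied

Credit score 692 ≥ 680 (meets base)
Total debts = (1,150 + 815 + 1,065 + 40 + 970) = 4,040. DTI: 4,040 ÷ 10,750 = 37.6%, over the 36% base limit.
Reserves = 9,210/815 = 11.3 months ≥ 2
37.6% falls in the override range (36%–39%), so the compensating-factor test applies.
Override check — reserves: 11.3 mo (ok); score: 692 (below 740).
Override conditions not both satisfied; exception does not apply.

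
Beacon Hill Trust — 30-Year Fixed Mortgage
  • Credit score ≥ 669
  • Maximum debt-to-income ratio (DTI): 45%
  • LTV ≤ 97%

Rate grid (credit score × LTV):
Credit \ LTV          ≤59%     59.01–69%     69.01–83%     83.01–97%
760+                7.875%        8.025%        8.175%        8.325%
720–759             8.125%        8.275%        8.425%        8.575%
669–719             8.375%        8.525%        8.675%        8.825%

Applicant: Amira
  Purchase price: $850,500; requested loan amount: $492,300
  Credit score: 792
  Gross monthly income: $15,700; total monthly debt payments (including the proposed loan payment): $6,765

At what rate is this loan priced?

Credit score 792 ≥ 669; DTI: 6,765 ÷ 15,700 = 43.1%, within the 45% cap
Loan-to-value = 492,300/850,500 = 57.9% — pass (97% max)
Score 792 is in the 760+ band; LTV 57.9% is in the ≤59% band → 7.875%.

7.875%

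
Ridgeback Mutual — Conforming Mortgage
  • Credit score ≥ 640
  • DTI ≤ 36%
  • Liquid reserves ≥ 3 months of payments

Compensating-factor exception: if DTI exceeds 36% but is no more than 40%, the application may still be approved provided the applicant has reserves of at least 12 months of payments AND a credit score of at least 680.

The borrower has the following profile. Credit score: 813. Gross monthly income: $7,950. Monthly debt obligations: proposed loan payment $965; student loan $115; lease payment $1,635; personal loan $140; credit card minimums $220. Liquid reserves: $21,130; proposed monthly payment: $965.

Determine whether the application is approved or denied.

Approved

Credit score 813 ≥ 640 (meets base)
Total debts = (965 + 115 + 1,635 + 140 + 220) = 3,075. DTI = 3,075/7,950 = 38.7% > 36% — standard DTI limit exceeded.
Reserves = 21,130/965 = 21.9 months ≥ 3
DTI 38.7% is within the 36%–40% exception band; checking compensating factors.
Override check — reserves: 21.9 mo (ok); score: 813 (ok).
Both compensating conditions met → exception applies.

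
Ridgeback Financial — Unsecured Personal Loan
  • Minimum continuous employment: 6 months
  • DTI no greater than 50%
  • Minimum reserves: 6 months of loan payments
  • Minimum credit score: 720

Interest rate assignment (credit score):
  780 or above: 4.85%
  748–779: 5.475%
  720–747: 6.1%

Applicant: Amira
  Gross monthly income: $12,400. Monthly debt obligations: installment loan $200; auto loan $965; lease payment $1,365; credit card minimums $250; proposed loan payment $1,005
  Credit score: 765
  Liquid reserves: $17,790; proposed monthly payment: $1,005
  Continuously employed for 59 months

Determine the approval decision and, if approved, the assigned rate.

Approved at 5.475%

Credit score 765 ≥ 720 (meets minimum)
Liquid reserves cover 17,790/1,005 = 17.7 months — ≥ 6 required
Total monthly debts = (200 + 965 + 1,365 + 250 + 1,005) = 3,785. DTI = 3,785/12,400 = 30.5% ≤ 50%
Employment 59 ≥ 6 months
All requirements met. Score 765 falls in the 748–779 tier → 5.475%.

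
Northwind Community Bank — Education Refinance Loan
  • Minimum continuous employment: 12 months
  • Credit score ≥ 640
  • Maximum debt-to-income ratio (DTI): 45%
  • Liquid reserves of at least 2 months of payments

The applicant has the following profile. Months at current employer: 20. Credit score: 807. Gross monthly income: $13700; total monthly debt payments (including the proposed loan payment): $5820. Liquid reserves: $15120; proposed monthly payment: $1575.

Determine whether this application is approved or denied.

Employment 20 ≥ 12 months
Credit score 807 ≥ 640 (meets)
DTI: 5,820 ÷ 13,700 = 42.5%, within the 45% cap
Reserves: 15,120 ÷ 1,575 = 9.6 months (meets 2-month minimum)
All criteria satisfied.

Approved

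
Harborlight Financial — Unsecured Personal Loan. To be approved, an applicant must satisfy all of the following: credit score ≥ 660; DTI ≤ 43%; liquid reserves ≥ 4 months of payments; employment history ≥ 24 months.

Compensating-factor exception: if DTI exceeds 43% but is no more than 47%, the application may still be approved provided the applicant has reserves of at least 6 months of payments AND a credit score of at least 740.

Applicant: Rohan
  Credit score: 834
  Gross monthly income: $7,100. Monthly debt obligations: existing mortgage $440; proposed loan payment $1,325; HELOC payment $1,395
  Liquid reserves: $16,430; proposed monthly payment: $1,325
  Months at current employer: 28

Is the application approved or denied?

Credit score 834 ≥ 660 (meets base)
Total debts = (440 + 1,325 + 1,395) = 3,160. DTI: 3,160 ÷ 7,100 = 44.5%, over the 43% base limit.
Reserves = 16,430/1,325 = 12.4 months ≥ 4
Employment 28 ≥ 24 months
DTI 44.5% is within the 43%–47% exception band; checking compensating factors.
Reserves 12.4 ≥ 6 months; credit score 834 ≥ 740.
Both override conditions satisfied; DTI exception granted.

Approved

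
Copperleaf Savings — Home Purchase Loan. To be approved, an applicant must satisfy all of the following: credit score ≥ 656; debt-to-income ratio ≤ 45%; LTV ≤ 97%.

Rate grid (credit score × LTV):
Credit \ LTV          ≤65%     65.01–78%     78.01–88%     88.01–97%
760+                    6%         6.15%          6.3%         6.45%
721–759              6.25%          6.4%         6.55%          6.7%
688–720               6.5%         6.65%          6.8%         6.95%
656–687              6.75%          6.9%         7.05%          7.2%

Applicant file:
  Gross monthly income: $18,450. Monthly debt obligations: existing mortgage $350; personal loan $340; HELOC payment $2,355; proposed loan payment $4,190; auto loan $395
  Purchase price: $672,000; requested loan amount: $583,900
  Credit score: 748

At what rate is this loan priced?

6.55%

Credit score 748 ≥ 656; Total monthly debts = (350 + 340 + 2,355 + 4,190 + 395) = 7,630. Debt-to-income = 7,630/18,450 = 41.4% — meets 45% limit
LTV: 583,900 ÷ 672,000 = 86.9%, within 97% cap
Score 748 is in the 721–759 band; LTV 86.9% is in the 78.01–88% band → 6.55%.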